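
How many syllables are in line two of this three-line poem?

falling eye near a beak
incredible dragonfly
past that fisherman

7

Line two: "incredible dragonfly": 4+3 = 7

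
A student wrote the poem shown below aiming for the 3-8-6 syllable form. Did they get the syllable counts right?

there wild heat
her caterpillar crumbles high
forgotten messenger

Yes

Line 1: there(1) + wild(1) + heat(1) = 3 ✓
Line 2: her(1) + caterpillar(4) + crumbles(2) + high(1) = 8 ✓
Line 3: forgotten(3) + messenger(3) = 6 ✓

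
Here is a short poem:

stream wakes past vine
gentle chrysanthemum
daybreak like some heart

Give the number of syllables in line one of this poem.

Line one: stream (1), wakes (1), past (1), vine (1) → 4

4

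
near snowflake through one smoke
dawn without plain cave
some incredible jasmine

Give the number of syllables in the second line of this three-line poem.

5

The second line: dawn (1), without (2), plain (1), cave (1) → 5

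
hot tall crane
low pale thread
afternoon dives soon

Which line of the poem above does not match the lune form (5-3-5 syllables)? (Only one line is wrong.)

Line 1: hot (1), tall (1), crane (1) → 3 (expected 5)
Line 2: low (1), pale (1), thread (1) → 3 ✓
Line 3: afternoon (3), dives (1), soon (1) → 5 ✓

Line 1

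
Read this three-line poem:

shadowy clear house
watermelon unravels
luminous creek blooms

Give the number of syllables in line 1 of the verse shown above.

5

Line 1: shadowy (3), clear (1), house (1) → 5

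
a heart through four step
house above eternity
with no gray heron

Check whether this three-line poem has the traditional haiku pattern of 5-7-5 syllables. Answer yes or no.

Line 1: a(1) + heart(1) + through(1) + four(1) + step(1) = 5 ✓
Line 2: house(1) + above(2) + eternity(4) = 7 ✓
Line 3: with(1) + no(1) + gray(1) + heron(2) = 5 ✓

Yes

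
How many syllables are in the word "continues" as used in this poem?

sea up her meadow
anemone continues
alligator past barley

3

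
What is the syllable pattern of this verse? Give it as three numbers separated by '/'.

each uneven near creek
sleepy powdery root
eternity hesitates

Line 1: each(1) + uneven(3) + near(1) + creek(1) = 6
Line 2: sleepy(2) + powdery(3) + root(1) = 6
Line 3: eternity(4) + hesitates(3) = 7

6/6/7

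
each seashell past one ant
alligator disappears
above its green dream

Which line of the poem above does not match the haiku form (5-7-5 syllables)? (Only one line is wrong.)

Line 1: "each seashell past one ant": 1+2+1+1+1 = 6 (expected 5)
Line 2: "alligator disappears": 4+3 = 7 ✓
Line 3: "above its green dream": 2+1+1+1 = 5 ✓

The first line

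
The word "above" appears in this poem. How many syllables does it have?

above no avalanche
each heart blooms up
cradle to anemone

2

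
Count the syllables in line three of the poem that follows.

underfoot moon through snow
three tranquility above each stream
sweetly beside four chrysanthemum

9

Line three: "sweetly beside four chrysanthemum": 2+2+1+4 = 9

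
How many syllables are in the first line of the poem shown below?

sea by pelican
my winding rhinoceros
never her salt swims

The first line: sea(1) + by(1) + pelican(3) = 5

5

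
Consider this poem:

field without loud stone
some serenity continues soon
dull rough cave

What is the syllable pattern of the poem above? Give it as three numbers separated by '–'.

Line 1: "field without loud stone": 1+2+1+1 = 5
Line 2: "some serenity continues soon": 1+4+3+1 = 9
Line 3: "dull rough cave": 1+1+1 = 3

5–9–3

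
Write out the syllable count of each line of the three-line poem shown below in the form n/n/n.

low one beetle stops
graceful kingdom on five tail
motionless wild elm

5/7/5

Line 1: low(1) + one(1) + beetle(2) + stops(1) = 5
Line 2: graceful(2) + kingdom(2) + on(1) + five(1) + tail(1) = 7
Line 3: motionless(3) + wild(1) + elm(1) = 5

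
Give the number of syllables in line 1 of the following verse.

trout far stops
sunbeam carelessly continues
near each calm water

Line 1: trout (1), far (1), stops (1) → 3

3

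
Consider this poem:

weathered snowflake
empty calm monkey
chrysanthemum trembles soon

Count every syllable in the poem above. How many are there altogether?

16

Line 1: "weathered snowflake": 2+2 = 4
Line 2: "empty calm monkey": 2+1+2 = 5
Line 3: "chrysanthemum trembles soon": 4+2+1 = 7
Total: 4 + 5 + 7 = 16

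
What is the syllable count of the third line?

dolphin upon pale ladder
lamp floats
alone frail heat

The third line: "alone frail heat": 2+1+1 = 4

4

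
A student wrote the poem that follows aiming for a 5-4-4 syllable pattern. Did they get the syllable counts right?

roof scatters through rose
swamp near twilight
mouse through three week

Line 1: roof (1), scatters (2), through (1), rose (1) → 5 ✓
Line 2: swamp (1), near (1), twilight (2) → 4 ✓
Line 3: mouse (1), through (1), three (1), week (1) → 4 ✓

Yes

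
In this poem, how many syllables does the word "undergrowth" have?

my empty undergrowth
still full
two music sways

3

"undergrowth" has 3 syllables.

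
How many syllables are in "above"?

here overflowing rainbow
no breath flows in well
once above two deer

"above" has 2 syllables.

2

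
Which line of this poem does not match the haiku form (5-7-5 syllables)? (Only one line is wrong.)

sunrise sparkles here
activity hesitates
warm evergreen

The third line

Line 1: sunrise(2) + sparkles(2) + here(1) = 5 ✓
Line 2: activity(4) + hesitates(3) = 7 ✓
Line 3: warm(1) + evergreen(3) = 4 (expected 5)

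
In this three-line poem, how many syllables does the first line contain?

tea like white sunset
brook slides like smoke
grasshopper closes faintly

The first line: "tea like white sunset": 1+1+1+2 = 5

5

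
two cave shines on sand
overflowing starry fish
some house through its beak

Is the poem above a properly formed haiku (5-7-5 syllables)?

Yes

Line 1: two(1) + cave(1) + shines(1) + on(1) + sand(1) = 5 ✓
Line 2: overflowing(4) + starry(2) + fish(1) = 7 ✓
Line 3: some(1) + house(1) + through(1) + its(1) + beak(1) = 5 ✓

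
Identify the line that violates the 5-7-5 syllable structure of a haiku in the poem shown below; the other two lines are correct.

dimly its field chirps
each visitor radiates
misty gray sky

Line 1: dimly (2), its (1), field (1), chirps (1) → 5 ✓
Line 2: each (1), visitor (3), radiates (3) → 7 ✓
Line 3: misty (2), gray (1), sky (1) → 4 (expected 5)

The third line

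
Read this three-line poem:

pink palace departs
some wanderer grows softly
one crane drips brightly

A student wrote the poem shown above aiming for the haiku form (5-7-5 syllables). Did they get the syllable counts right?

Line 1: pink(1) + palace(2) + departs(2) = 5 ✓
Line 2: some(1) + wanderer(3) + grows(1) + softly(2) = 7 ✓
Line 3: one(1) + crane(1) + drips(1) + brightly(2) = 5 ✓

Yes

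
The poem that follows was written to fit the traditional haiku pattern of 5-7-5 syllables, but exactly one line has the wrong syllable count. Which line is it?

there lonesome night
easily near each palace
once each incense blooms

Line 1: there(1) + lonesome(2) + night(1) = 4 (expected 5)
Line 2: easily(3) + near(1) + each(1) + palace(2) = 7 ✓
Line 3: once(1) + each(1) + incense(2) + blooms(1) = 5 ✓

The first line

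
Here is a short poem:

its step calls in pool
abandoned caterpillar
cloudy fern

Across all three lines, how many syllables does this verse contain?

Line 1: its(1) + step(1) + calls(1) + in(1) + pool(1) = 5
Line 2: abandoned(3) + caterpillar(4) = 7
Line 3: cloudy(2) + fern(1) = 3
Total: 5 + 7 + 3 = 15

15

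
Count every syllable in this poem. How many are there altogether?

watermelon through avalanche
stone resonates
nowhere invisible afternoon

21

Line 1: watermelon(4) + through(1) + avalanche(3) = 8
Line 2: stone(1) + resonates(3) = 4
Line 3: nowhere(2) + invisible(4) + afternoon(3) = 9
Total: 8 + 4 + 9 = 21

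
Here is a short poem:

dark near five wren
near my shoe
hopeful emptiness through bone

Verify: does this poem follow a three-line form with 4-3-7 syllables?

Line 1: dark(1) + near(1) + five(1) + wren(1) = 4 ✓
Line 2: near(1) + my(1) + shoe(1) = 3 ✓
Line 3: hopeful(2) + emptiness(3) + through(1) + bone(1) = 7 ✓

Yes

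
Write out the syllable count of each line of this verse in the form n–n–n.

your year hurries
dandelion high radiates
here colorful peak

Line 1: your (1), year (1), hurries (2) → 4
Line 2: dandelion (4), high (1), radiates (3) → 8
Line 3: here (1), colorful (3), peak (1) → 5

4–8–5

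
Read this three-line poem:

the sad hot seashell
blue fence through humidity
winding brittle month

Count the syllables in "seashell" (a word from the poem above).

2

"seashell" has 2 syllables.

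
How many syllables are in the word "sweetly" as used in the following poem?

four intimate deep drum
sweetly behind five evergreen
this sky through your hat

2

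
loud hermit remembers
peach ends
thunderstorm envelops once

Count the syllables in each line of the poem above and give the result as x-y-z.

Line 1: loud(1) + hermit(2) + remembers(3) = 6
Line 2: peach(1) + ends(1) = 2
Line 3: thunderstorm(3) + envelops(3) + once(1) = 7

6-2-7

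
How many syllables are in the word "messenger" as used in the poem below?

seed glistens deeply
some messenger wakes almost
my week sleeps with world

3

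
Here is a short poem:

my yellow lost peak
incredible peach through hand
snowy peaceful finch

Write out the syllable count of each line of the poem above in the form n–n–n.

5–7–5

Line 1: "my yellow lost peak": 1+2+1+1 = 5
Line 2: "incredible peach through hand": 4+1+1+1 = 7
Line 3: "snowy peaceful finch": 2+2+1 = 5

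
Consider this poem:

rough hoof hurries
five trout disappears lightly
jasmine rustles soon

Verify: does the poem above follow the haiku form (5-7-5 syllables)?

Line 1: rough(1) + hoof(1) + hurries(2) = 4 (expected 5)
Line 2: five(1) + trout(1) + disappears(3) + lightly(2) = 7 ✓
Line 3: jasmine(2) + rustles(2) + soon(1) = 5 ✓

No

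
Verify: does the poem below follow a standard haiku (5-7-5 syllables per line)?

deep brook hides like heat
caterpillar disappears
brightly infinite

Line 1: deep(1) + brook(1) + hides(1) + like(1) + heat(1) = 5 ✓
Line 2: caterpillar(4) + disappears(3) = 7 ✓
Line 3: brightly(2) + infinite(3) = 5 ✓

Yes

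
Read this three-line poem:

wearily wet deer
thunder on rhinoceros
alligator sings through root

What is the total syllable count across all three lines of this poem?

19

Line 1: wearily(3) + wet(1) + deer(1) = 5
Line 2: thunder(2) + on(1) + rhinoceros(4) = 7
Line 3: alligator(4) + sings(1) + through(1) + root(1) = 7
Total: 5 + 7 + 7 = 19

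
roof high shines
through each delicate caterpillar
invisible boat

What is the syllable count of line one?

3

Line one: roof (1), high (1), shines (1) → 3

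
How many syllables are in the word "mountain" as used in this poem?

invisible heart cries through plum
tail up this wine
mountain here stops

"mountain" has 2 syllables.

2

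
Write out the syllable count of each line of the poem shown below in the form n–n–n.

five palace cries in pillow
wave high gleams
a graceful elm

7–3–4

Line 1: five (1), palace (2), cries (1), in (1), pillow (2) → 7
Line 2: wave (1), high (1), gleams (1) → 3
Line 3: a (1), graceful (2), elm (1) → 4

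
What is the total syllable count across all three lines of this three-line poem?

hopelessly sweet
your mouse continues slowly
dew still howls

Line 1: hopelessly(3) + sweet(1) = 4
Line 2: your(1) + mouse(1) + continues(3) + slowly(2) = 7
Line 3: dew(1) + still(1) + howls(1) = 3
Total: 4 + 7 + 3 = 14

14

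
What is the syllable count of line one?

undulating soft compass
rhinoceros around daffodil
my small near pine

7

Line one: undulating (4), soft (1), compass (2) → 7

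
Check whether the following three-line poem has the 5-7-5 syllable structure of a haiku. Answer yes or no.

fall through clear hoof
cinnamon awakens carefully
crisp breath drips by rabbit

Line 1: fall (1), through (1), clear (1), hoof (1) → 4 (expected 5)
Line 2: cinnamon (3), awakens (3), carefully (3) → 9 (expected 7)
Line 3: crisp (1), breath (1), drips (1), by (1), rabbit (2) → 6 (expected 5)

No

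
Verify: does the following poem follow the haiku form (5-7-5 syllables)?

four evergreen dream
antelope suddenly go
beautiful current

Yes

Line 1: four (1), evergreen (3), dream (1) → 5 ✓
Line 2: antelope (3), suddenly (3), go (1) → 7 ✓
Line 3: beautiful (3), current (2) → 5 ✓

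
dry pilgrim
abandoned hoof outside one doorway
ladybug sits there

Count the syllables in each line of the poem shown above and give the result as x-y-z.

3-9-5

Line 1: dry(1) + pilgrim(2) = 3
Line 2: abandoned(3) + hoof(1) + outside(2) + one(1) + doorway(2) = 9
Line 3: ladybug(3) + sits(1) + there(1) = 5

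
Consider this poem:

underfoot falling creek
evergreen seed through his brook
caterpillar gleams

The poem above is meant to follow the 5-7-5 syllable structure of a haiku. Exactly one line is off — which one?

Line 1

Line 1: "underfoot falling creek": 3+2+1 = 6 (expected 5)
Line 2: "evergreen seed through his brook": 3+1+1+1+1 = 7 ✓
Line 3: "caterpillar gleams": 4+1 = 5 ✓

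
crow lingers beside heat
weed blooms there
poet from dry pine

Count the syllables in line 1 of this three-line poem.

6

Line 1: "crow lingers beside heat": 1+2+2+1 = 6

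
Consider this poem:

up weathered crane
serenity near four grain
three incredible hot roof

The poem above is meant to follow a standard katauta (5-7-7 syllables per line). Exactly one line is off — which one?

Line 1: up(1) + weathered(2) + crane(1) = 4 (expected 5)
Line 2: serenity(4) + near(1) + four(1) + grain(1) = 7 ✓
Line 3: three(1) + incredible(4) + hot(1) + roof(1) = 7 ✓

The first line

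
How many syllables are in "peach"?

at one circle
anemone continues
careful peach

1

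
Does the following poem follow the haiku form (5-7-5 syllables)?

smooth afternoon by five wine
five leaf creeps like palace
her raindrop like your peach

Line 1: smooth (1), afternoon (3), by (1), five (1), wine (1) → 7 (expected 5)
Line 2: five (1), leaf (1), creeps (1), like (1), palace (2) → 6 (expected 7)
Line 3: her (1), raindrop (2), like (1), your (1), peach (1) → 6 (expected 5)

No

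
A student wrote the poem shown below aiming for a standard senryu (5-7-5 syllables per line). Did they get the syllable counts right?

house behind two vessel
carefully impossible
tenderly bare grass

Line 1: "house behind two vessel": 1+2+1+2 = 6 (expected 5)
Line 2: "carefully impossible": 3+4 = 7 ✓
Line 3: "tenderly bare grass": 3+1+1 = 5 ✓

No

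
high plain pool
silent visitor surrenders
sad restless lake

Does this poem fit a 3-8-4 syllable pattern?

Line 1: high (1), plain (1), pool (1) → 3 ✓
Line 2: silent (2), visitor (3), surrenders (3) → 8 ✓
Line 3: sad (1), restless (2), lake (1) → 4 ✓

Yes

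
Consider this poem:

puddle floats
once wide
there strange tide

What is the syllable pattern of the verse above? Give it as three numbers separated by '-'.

3-2-3

Line 1: "puddle floats": 2+1 = 3
Line 2: "once wide": 1+1 = 2
Line 3: "there strange tide": 1+1+1 = 3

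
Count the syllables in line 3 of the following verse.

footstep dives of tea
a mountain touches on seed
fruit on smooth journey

5

Line 3: fruit (1), on (1), smooth (1), journey (2) → 5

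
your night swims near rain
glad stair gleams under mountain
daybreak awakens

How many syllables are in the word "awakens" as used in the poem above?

"awakens" has 3 syllables.

3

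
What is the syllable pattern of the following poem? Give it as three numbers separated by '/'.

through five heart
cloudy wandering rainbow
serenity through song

Line 1: through(1) + five(1) + heart(1) = 3
Line 2: cloudy(2) + wandering(3) + rainbow(2) = 7
Line 3: serenity(4) + through(1) + song(1) = 6

3/7/6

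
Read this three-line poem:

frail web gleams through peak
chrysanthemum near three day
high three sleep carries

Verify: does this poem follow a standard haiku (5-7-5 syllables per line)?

Yes

Line 1: frail (1), web (1), gleams (1), through (1), peak (1) → 5 ✓
Line 2: chrysanthemum (4), near (1), three (1), day (1) → 7 ✓
Line 3: high (1), three (1), sleep (1), carries (2) → 5 ✓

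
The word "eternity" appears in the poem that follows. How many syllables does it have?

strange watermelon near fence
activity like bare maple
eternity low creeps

"eternity" has 4 syllables.

4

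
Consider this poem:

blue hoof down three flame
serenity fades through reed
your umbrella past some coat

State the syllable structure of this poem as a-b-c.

5-7-7

Line 1: "blue hoof down three flame": 1+1+1+1+1 = 5
Line 2: "serenity fades through reed": 4+1+1+1 = 7
Line 3: "your umbrella past some coat": 1+3+1+1+1 = 7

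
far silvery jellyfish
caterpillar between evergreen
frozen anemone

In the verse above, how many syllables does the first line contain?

7

The first line: far(1) + silvery(3) + jellyfish(3) = 7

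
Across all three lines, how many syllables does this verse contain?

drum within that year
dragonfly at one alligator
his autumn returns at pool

21

Line 1: "drum within that year": 1+2+1+1 = 5
Line 2: "dragonfly at one alligator": 3+1+1+4 = 9
Line 3: "his autumn returns at pool": 1+2+2+1+1 = 7
Total: 5 + 9 + 7 = 21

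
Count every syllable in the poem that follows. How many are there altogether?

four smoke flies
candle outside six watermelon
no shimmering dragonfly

Line 1: "four smoke flies": 1+1+1 = 3
Line 2: "candle outside six watermelon": 2+2+1+4 = 9
Line 3: "no shimmering dragonfly": 1+3+3 = 7
Total: 3 + 9 + 7 = 19

19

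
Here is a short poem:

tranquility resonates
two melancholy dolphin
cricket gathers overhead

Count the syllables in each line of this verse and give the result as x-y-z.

7-7-7

Line 1: tranquility(4) + resonates(3) = 7
Line 2: two(1) + melancholy(4) + dolphin(2) = 7
Line 3: cricket(2) + gathers(2) + overhead(3) = 7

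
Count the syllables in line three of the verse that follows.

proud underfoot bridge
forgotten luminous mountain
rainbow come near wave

5

Line three: rainbow (2), come (1), near (1), wave (1) → 5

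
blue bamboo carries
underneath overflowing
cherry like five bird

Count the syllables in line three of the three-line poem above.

Line three: cherry (2), like (1), five (1), bird (1) → 5

5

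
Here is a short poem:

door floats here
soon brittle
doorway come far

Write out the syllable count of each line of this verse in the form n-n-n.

Line 1: door (1), floats (1), here (1) → 3
Line 2: soon (1), brittle (2) → 3
Line 3: doorway (2), come (1), far (1) → 4

3-3-4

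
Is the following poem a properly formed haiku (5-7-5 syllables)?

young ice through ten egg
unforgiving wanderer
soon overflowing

Line 1: young (1), ice (1), through (1), ten (1), egg (1) → 5 ✓
Line 2: unforgiving (4), wanderer (3) → 7 ✓
Line 3: soon (1), overflowing (4) → 5 ✓

Yes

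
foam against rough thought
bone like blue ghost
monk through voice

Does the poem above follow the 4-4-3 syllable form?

No

Line 1: foam (1), against (2), rough (1), thought (1) → 5 (expected 4)
Line 2: bone (1), like (1), blue (1), ghost (1) → 4 ✓
Line 3: monk (1), through (1), voice (1) → 3 ✓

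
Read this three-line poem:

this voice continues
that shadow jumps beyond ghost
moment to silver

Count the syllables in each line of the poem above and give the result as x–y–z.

Line 1: "this voice continues": 1+1+3 = 5
Line 2: "that shadow jumps beyond ghost": 1+2+1+2+1 = 7
Line 3: "moment to silver": 2+1+2 = 5

5–7–5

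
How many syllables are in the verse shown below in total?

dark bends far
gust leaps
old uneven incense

Line 1: dark (1), bends (1), far (1) → 3
Line 2: gust (1), leaps (1) → 2
Line 3: old (1), uneven (3), incense (2) → 6
Total: 3 + 2 + 6 = 11

11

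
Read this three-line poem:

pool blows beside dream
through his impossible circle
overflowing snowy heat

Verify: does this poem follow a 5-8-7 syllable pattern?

Yes

Line 1: pool (1), blows (1), beside (2), dream (1) → 5 ✓
Line 2: through (1), his (1), impossible (4), circle (2) → 8 ✓
Line 3: overflowing (4), snowy (2), heat (1) → 7 ✓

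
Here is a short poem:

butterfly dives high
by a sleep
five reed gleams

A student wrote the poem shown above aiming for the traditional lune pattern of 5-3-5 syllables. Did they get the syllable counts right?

Line 1: butterfly (3), dives (1), high (1) → 5 ✓
Line 2: by (1), a (1), sleep (1) → 3 ✓
Line 3: five (1), reed (1), gleams (1) → 3 (expected 5)

No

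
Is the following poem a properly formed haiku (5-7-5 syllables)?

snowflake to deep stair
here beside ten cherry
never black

No

Line 1: snowflake (2), to (1), deep (1), stair (1) → 5 ✓
Line 2: here (1), beside (2), ten (1), cherry (2) → 6 (expected 7)
Line 3: never (2), black (1) → 3 (expected 5)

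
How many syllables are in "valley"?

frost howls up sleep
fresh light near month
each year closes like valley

2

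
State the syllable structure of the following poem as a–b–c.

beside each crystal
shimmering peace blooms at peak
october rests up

5–7–5

Line 1: beside (2), each (1), crystal (2) → 5
Line 2: shimmering (3), peace (1), blooms (1), at (1), peak (1) → 7
Line 3: october (3), rests (1), up (1) → 5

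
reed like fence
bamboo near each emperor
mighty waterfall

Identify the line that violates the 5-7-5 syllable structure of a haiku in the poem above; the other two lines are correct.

The first line

Line 1: reed (1), like (1), fence (1) → 3 (expected 5)
Line 2: bamboo (2), near (1), each (1), emperor (3) → 7 ✓
Line 3: mighty (2), waterfall (3) → 5 ✓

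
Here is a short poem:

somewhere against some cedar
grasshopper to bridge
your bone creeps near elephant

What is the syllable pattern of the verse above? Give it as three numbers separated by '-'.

7-5-7

Line 1: "somewhere against some cedar": 2+2+1+2 = 7
Line 2: "grasshopper to bridge": 3+1+1 = 5
Line 3: "your bone creeps near elephant": 1+1+1+1+3 = 7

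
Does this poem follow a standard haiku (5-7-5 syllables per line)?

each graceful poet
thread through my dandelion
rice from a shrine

Line 1: each (1), graceful (2), poet (2) → 5 ✓
Line 2: thread (1), through (1), my (1), dandelion (4) → 7 ✓
Line 3: rice (1), from (1), a (1), shrine (1) → 4 (expected 5)

No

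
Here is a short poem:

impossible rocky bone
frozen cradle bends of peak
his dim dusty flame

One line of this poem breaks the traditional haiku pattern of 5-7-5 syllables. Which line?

Line 1

Line 1: "impossible rocky bone": 4+2+1 = 7 (expected 5)
Line 2: "frozen cradle bends of peak": 2+2+1+1+1 = 7 ✓
Line 3: "his dim dusty flame": 1+1+2+1 = 5 ✓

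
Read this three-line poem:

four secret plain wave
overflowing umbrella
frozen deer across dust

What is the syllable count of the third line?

The third line: "frozen deer across dust": 2+1+2+1 = 6

6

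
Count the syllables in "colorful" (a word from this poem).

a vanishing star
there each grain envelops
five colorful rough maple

3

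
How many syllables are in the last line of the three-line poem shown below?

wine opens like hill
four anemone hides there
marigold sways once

5

The last line: marigold(3) + sways(1) + once(1) = 5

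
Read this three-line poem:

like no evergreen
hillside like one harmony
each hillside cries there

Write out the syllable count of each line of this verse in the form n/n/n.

Line 1: like (1), no (1), evergreen (3) → 5
Line 2: hillside (2), like (1), one (1), harmony (3) → 7
Line 3: each (1), hillside (2), cries (1), there (1) → 5

5/7/5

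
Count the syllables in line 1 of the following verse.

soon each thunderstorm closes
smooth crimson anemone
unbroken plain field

7

Line 1: soon(1) + each(1) + thunderstorm(3) + closes(2) = 7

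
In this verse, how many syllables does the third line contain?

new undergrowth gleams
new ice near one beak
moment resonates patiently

8

The third line: moment(2) + resonates(3) + patiently(3) = 8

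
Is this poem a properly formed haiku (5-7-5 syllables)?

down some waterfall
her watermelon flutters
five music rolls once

Yes

Line 1: down (1), some (1), waterfall (3) → 5 ✓
Line 2: her (1), watermelon (4), flutters (2) → 7 ✓
Line 3: five (1), music (2), rolls (1), once (1) → 5 ✓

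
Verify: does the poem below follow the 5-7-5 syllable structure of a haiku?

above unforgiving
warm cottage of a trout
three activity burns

No

Line 1: above (2), unforgiving (4) → 6 (expected 5)
Line 2: warm (1), cottage (2), of (1), a (1), trout (1) → 6 (expected 7)
Line 3: three (1), activity (4), burns (1) → 6 (expected 5)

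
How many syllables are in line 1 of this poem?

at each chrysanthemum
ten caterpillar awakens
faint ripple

Line 1: "at each chrysanthemum": 1+1+4 = 6

6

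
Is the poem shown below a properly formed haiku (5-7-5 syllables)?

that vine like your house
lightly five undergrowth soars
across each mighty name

No

Line 1: "that vine like your house": 1+1+1+1+1 = 5 ✓
Line 2: "lightly five undergrowth soars": 2+1+3+1 = 7 ✓
Line 3: "across each mighty name": 2+1+2+1 = 6 (expected 5)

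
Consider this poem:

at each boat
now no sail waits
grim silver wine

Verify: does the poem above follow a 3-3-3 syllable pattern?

No

Line 1: at(1) + each(1) + boat(1) = 3 ✓
Line 2: now(1) + no(1) + sail(1) + waits(1) = 4 (expected 3)
Line 3: grim(1) + silver(2) + wine(1) = 4 (expected 3)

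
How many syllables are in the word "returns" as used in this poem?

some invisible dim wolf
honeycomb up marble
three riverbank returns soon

2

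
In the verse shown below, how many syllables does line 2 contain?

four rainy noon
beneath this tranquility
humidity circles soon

Line 2: "beneath this tranquility": 2+1+4 = 7

7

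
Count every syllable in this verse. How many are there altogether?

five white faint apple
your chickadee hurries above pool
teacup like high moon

Line 1: five(1) + white(1) + faint(1) + apple(2) = 5
Line 2: your(1) + chickadee(3) + hurries(2) + above(2) + pool(1) = 9
Line 3: teacup(2) + like(1) + high(1) + moon(1) = 5
Total: 5 + 9 + 5 = 19

19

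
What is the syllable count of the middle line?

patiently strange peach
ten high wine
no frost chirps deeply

The middle line: ten(1) + high(1) + wine(1) = 3

3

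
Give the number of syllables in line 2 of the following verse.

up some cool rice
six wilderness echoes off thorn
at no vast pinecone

Line 2: "six wilderness echoes off thorn": 1+3+2+1+1 = 8

8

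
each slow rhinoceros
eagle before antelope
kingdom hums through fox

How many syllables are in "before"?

2

"before" has 2 syllables.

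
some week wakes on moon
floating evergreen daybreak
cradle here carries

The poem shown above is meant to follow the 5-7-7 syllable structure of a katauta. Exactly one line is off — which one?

The third line

Line 1: "some week wakes on moon": 1+1+1+1+1 = 5 ✓
Line 2: "floating evergreen daybreak": 2+3+2 = 7 ✓
Line 3: "cradle here carries": 2+1+2 = 5 (expected 7)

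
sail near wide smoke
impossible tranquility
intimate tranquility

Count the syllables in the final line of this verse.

7

The final line: "intimate tranquility": 3+4 = 7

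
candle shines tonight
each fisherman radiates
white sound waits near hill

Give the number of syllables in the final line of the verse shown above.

The final line: white (1), sound (1), waits (1), near (1), hill (1) → 5

5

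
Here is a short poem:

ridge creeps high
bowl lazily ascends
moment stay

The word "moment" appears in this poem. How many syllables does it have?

"moment" has 2 syllables.

2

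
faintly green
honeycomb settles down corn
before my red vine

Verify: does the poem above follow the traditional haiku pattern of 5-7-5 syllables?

Line 1: "faintly green": 2+1 = 3 (expected 5)
Line 2: "honeycomb settles down corn": 3+2+1+1 = 7 ✓
Line 3: "before my red vine": 2+1+1+1 = 5 ✓

No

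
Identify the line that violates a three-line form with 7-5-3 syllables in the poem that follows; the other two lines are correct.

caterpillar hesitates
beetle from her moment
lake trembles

Line 1: caterpillar (4), hesitates (3) → 7 ✓
Line 2: beetle (2), from (1), her (1), moment (2) → 6 (expected 5)
Line 3: lake (1), trembles (2) → 3 ✓

The second line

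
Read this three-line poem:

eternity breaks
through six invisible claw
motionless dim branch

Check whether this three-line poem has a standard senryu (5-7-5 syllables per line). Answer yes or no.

Line 1: "eternity breaks": 4+1 = 5 ✓
Line 2: "through six invisible claw": 1+1+4+1 = 7 ✓
Line 3: "motionless dim branch": 3+1+1 = 5 ✓

Yes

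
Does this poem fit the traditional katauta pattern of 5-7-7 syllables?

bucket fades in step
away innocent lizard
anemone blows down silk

Line 1: bucket (2), fades (1), in (1), step (1) → 5 ✓
Line 2: away (2), innocent (3), lizard (2) → 7 ✓
Line 3: anemone (4), blows (1), down (1), silk (1) → 7 ✓

Yes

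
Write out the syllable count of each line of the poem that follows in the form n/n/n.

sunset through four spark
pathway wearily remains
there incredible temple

Line 1: sunset (2), through (1), four (1), spark (1) → 5
Line 2: pathway (2), wearily (3), remains (2) → 7
Line 3: there (1), incredible (4), temple (2) → 7

5/7/7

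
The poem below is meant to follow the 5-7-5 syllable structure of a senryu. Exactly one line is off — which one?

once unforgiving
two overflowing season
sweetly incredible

The third line

Line 1: once(1) + unforgiving(4) = 5 ✓
Line 2: two(1) + overflowing(4) + season(2) = 7 ✓
Line 3: sweetly(2) + incredible(4) = 6 (expected 5)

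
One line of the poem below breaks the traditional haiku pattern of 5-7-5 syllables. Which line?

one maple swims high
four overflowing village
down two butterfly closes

Line 3

Line 1: one (1), maple (2), swims (1), high (1) → 5 ✓
Line 2: four (1), overflowing (4), village (2) → 7 ✓
Line 3: down (1), two (1), butterfly (3), closes (2) → 7 (expected 5)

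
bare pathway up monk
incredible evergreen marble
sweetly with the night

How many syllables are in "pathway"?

2

"pathway" has 2 syllables.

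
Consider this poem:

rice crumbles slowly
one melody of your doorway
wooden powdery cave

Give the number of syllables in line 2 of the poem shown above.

8

Line 2: one(1) + melody(3) + of(1) + your(1) + doorway(2) = 8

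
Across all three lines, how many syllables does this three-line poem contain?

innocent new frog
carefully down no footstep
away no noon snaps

17

Line 1: innocent (3), new (1), frog (1) → 5
Line 2: carefully (3), down (1), no (1), footstep (2) → 7
Line 3: away (2), no (1), noon (1), snaps (1) → 5
Total: 5 + 7 + 5 = 17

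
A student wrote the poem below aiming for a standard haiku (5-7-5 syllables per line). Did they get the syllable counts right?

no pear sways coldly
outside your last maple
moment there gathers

No

Line 1: no(1) + pear(1) + sways(1) + coldly(2) = 5 ✓
Line 2: outside(2) + your(1) + last(1) + maple(2) = 6 (expected 7)
Line 3: moment(2) + there(1) + gathers(2) = 5 ✓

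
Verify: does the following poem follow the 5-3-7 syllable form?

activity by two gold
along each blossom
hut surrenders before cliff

Line 1: "activity by two gold": 4+1+1+1 = 7 (expected 5)
Line 2: "along each blossom": 2+1+2 = 5 (expected 3)
Line 3: "hut surrenders before cliff": 1+3+2+1 = 7 ✓

No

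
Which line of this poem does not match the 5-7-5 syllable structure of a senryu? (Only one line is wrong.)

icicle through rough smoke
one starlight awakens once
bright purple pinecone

Line 1

Line 1: "icicle through rough smoke": 3+1+1+1 = 6 (expected 5)
Line 2: "one starlight awakens once": 1+2+3+1 = 7 ✓
Line 3: "bright purple pinecone": 1+2+2 = 5 ✓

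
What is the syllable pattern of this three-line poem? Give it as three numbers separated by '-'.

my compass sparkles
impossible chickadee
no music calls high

5-7-5

Line 1: my(1) + compass(2) + sparkles(2) = 5
Line 2: impossible(4) + chickadee(3) = 7
Line 3: no(1) + music(2) + calls(1) + high(1) = 5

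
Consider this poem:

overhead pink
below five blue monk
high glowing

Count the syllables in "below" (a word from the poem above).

"below" has 2 syllables.

2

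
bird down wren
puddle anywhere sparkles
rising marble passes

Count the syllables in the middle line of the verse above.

7

The middle line: "puddle anywhere sparkles": 2+3+2 = 7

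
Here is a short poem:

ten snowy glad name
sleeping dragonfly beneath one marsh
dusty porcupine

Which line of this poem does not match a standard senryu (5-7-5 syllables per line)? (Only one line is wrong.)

The second line

Line 1: ten(1) + snowy(2) + glad(1) + name(1) = 5 ✓
Line 2: sleeping(2) + dragonfly(3) + beneath(2) + one(1) + marsh(1) = 9 (expected 7)
Line 3: dusty(2) + porcupine(3) = 5 ✓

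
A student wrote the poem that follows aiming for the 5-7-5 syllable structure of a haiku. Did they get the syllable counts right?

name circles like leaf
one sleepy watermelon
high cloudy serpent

Yes

Line 1: name(1) + circles(2) + like(1) + leaf(1) = 5 ✓
Line 2: one(1) + sleepy(2) + watermelon(4) = 7 ✓
Line 3: high(1) + cloudy(2) + serpent(2) = 5 ✓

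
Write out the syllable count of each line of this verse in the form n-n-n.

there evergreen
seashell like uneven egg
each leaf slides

4-7-3

Line 1: "there evergreen": 1+3 = 4
Line 2: "seashell like uneven egg": 2+1+3+1 = 7
Line 3: "each leaf slides": 1+1+1 = 3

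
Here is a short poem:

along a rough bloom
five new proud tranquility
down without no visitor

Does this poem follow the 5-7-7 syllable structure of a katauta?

Yes

Line 1: along (2), a (1), rough (1), bloom (1) → 5 ✓
Line 2: five (1), new (1), proud (1), tranquility (4) → 7 ✓
Line 3: down (1), without (2), no (1), visitor (3) → 7 ✓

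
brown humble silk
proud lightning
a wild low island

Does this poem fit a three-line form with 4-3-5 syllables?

Line 1: brown(1) + humble(2) + silk(1) = 4 ✓
Line 2: proud(1) + lightning(2) = 3 ✓
Line 3: a(1) + wild(1) + low(1) + island(2) = 5 ✓

Yes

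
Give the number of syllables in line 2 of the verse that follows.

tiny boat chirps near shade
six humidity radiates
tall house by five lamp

8

Line 2: six(1) + humidity(4) + radiates(3) = 8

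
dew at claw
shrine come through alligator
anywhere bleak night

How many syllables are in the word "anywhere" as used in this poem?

3

"anywhere" has 3 syllables.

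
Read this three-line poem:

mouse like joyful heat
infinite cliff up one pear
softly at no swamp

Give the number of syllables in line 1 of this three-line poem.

5

Line 1: "mouse like joyful heat": 1+1+2+1 = 5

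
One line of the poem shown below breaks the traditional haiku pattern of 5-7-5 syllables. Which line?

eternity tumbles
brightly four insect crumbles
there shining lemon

Line 1: eternity (4), tumbles (2) → 6 (expected 5)
Line 2: brightly (2), four (1), insect (2), crumbles (2) → 7 ✓
Line 3: there (1), shining (2), lemon (2) → 5 ✓

The first line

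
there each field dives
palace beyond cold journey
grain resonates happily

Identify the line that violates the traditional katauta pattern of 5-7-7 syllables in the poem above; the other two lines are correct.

Line 1: there(1) + each(1) + field(1) + dives(1) = 4 (expected 5)
Line 2: palace(2) + beyond(2) + cold(1) + journey(2) = 7 ✓
Line 3: grain(1) + resonates(3) + happily(3) = 7 ✓

Line 1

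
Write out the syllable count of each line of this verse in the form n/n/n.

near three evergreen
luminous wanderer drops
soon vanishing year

Line 1: "near three evergreen": 1+1+3 = 5
Line 2: "luminous wanderer drops": 3+3+1 = 7
Line 3: "soon vanishing year": 1+3+1 = 5

5/7/5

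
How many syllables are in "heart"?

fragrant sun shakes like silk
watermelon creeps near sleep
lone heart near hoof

1

"heart" has 1 syllable.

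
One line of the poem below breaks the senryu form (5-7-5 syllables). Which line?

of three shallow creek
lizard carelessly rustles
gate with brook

Line 1: "of three shallow creek": 1+1+2+1 = 5 ✓
Line 2: "lizard carelessly rustles": 2+3+2 = 7 ✓
Line 3: "gate with brook": 1+1+1 = 3 (expected 5)

The third line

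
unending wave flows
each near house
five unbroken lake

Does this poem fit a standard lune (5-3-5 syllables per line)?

Line 1: unending(3) + wave(1) + flows(1) = 5 ✓
Line 2: each(1) + near(1) + house(1) = 3 ✓
Line 3: five(1) + unbroken(3) + lake(1) = 5 ✓

Yes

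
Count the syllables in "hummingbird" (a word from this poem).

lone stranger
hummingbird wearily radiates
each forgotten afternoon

"hummingbird" has 3 syllables.

3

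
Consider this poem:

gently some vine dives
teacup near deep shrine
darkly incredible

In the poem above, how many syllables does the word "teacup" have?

2

"teacup" has 2 syllables.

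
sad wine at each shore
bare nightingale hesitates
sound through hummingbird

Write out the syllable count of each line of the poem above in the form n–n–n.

5–7–5

Line 1: "sad wine at each shore": 1+1+1+1+1 = 5
Line 2: "bare nightingale hesitates": 1+3+3 = 7
Line 3: "sound through hummingbird": 1+1+3 = 5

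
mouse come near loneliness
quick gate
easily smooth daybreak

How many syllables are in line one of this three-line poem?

6

Line one: mouse (1), come (1), near (1), loneliness (3) → 6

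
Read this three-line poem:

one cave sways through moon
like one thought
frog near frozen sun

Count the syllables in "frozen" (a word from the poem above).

2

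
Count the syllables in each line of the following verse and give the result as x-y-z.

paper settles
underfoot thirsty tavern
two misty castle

4-7-5

Line 1: "paper settles": 2+2 = 4
Line 2: "underfoot thirsty tavern": 3+2+2 = 7
Line 3: "two misty castle": 1+2+2 = 5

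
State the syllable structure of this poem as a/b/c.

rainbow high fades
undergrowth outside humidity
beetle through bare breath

4/9/5

Line 1: rainbow (2), high (1), fades (1) → 4
Line 2: undergrowth (3), outside (2), humidity (4) → 9
Line 3: beetle (2), through (1), bare (1), breath (1) → 5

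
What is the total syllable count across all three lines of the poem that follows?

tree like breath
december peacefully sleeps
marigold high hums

15

Line 1: tree(1) + like(1) + breath(1) = 3
Line 2: december(3) + peacefully(3) + sleeps(1) = 7
Line 3: marigold(3) + high(1) + hums(1) = 5
Total: 3 + 7 + 5 = 15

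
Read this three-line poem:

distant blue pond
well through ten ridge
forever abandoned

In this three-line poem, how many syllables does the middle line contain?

The middle line: well (1), through (1), ten (1), ridge (1) → 4

4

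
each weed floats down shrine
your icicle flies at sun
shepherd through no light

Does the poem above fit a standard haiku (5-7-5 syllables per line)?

Line 1: each (1), weed (1), floats (1), down (1), shrine (1) → 5 ✓
Line 2: your (1), icicle (3), flies (1), at (1), sun (1) → 7 ✓
Line 3: shepherd (2), through (1), no (1), light (1) → 5 ✓

Yes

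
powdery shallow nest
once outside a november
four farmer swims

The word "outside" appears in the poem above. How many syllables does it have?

"outside" has 2 syllables.

2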